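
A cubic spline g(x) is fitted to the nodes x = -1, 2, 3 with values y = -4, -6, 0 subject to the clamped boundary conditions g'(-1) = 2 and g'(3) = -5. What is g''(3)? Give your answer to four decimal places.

Let M_i = g''(x_i). Step sizes h_i = 3, 1; slopes of the chords Δ_i = (y_(i+1) - y_i)/h_i = -2/3, 6.
  3·M_0 + 8·M_1 + 1·M_2 = 6(Δ_1 - Δ_0) = 40
Clamped end conditions give two more equations: 2h_0·M_0 + h_0·M_1 = 6(Δ_0 - g'(-1)) = -16 and h_1·M_1 + 2h_1·M_2 = 6(g'(3) - Δ_1) = -66.
Solving the tridiagonal system: M_0 = -113/12, M_1 = 27/2, M_2 = -159/4.

-39.7500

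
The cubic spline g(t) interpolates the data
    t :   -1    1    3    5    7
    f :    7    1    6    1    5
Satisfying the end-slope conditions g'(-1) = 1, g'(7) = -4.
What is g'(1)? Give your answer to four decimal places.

-0.6250

Let M_i = g''(x_i). Step sizes h_i = 2, 2, 2, 2; slopes of the chords Δ_i = (y_(i+1) - y_i)/h_i = -3, 5/2, -5/2, 2.
  2·M_0 + 8·M_1 + 2·M_2 = 6(Δ_1 - Δ_0) = 33
  2·M_1 + 8·M_2 + 2·M_3 = 6(Δ_2 - Δ_1) = -30
  2·M_2 + 8·M_3 + 2·M_4 = 6(Δ_3 - Δ_2) = 27
Clamped end conditions give two more equations: 2h_0·M_0 + h_0·M_1 = 6(Δ_0 - g'(-1)) = -24 and h_3·M_3 + 2h_3·M_4 = 6(g'(7) - Δ_3) = -36.
Forward elimination and back-substitution give M_0 = -83/8, M_1 = 35/4, M_2 = -65/8, M_3 = 35/4, M_4 = -107/8.
On [1, 3], g'(t) = b_1 + 2c_1·(t - 1) + 3d_1·(t - 1)² with b_1 = Δ_1 - h_1(2M_1 + M_2)/6 = -5/8, c_1 = M_1/2 = 35/8, d_1 = (M_2 - M_1)/(6h_1) = -45/32. So g'(1) = -5/8.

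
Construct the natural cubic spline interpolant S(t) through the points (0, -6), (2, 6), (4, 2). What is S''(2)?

-6

With M_i denoting the second derivative at x_i, h_i = 2, 2, and Δ_i = (y_(i+1) − y_i)/h_i = 6, -2:
  2·M_0 + 8·M_1 + 2·M_2 = 6(Δ_1 - Δ_0) = -48
Natural end conditions: M_0 = M_2 = 0.
Solving: M_0 = 0, M_1 = -6, M_2 = 0.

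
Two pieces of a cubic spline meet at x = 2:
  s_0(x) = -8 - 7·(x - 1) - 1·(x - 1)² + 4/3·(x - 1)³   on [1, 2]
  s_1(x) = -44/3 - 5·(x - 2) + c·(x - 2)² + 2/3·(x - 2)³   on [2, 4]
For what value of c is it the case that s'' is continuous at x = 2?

s_0''(x) = -2 + 8·(x - 1), so s_0''(2) = 6. On the right, s_1''(2) = 2c, so c = 3.

3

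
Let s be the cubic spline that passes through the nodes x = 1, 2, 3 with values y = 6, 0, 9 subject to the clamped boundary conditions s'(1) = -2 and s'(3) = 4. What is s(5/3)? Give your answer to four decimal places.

1.1481

With M_i denoting the second derivative at x_i, h_i = 1, 1, and Δ_i = (y_(i+1) − y_i)/h_i = -6, 9:
  1·M_0 + 4·M_1 + 1·M_2 = 6(Δ_1 - Δ_0) = 90
Clamped end conditions give two more equations: 2h_0·M_0 + h_0·M_1 = 6(Δ_0 - s'(1)) = -24 and h_1·M_1 + 2h_1·M_2 = 6(s'(3) - Δ_1) = -30.
Solving the tridiagonal system: M_0 = -63/2, M_1 = 39, M_2 = -69/2.
On [1, 2], s(x) = 6 - 2·(x - 1) - 63/4·(x - 1)² + 47/4·(x - 1)³.
With (x - 1) = 2/3: s(5/3) = 31/27.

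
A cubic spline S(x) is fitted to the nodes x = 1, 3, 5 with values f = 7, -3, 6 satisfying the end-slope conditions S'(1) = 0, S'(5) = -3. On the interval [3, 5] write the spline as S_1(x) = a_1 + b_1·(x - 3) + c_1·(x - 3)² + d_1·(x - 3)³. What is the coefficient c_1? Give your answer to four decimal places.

7.8750

Write M_i for S''(x_i). With h_i = 2, 2 and divided differences Δ_i = -5, 9/2, the continuity of S' gives the tridiagonal system
  2·M_0 + 8·M_1 + 2·M_2 = 6(Δ_1 - Δ_0) = 57
Clamped end conditions give two more equations: 2h_0·M_0 + h_0·M_1 = 6(Δ_0 - S'(1)) = -30 and h_1·M_1 + 2h_1·M_2 = 6(S'(5) - Δ_1) = -45.
Solving: M_0 = -123/8, M_1 = 63/4, M_2 = -153/8.
On [3, 5], with S_1(x) = a_1 + b_1·(x - 3) + c_1·(x - 3)² + d_1·(x - 3)³: c_1 = M_1/2 = 63/8, d_1 = (M_2 - M_1)/(6h_1) = -93/32, b_1 = Δ_1 - h_1(2M_1 + M_2)/6 = 3/8.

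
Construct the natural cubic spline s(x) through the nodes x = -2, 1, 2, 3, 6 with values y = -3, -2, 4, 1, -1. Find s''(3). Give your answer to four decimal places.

3.7500

Write M_i for s''(x_i). With h_i = 3, 1, 1, 3 and divided differences Δ_i = 1/3, 6, -3, -2/3, the continuity of s' gives the tridiagonal system
  3·M_0 + 8·M_1 + 1·M_2 = 6(Δ_1 - Δ_0) = 34
  1·M_1 + 4·M_2 + 1·M_3 = 6(Δ_2 - Δ_1) = -54
  1·M_2 + 8·M_3 + 3·M_4 = 6(Δ_3 - Δ_2) = 14
Natural end conditions: M_0 = M_4 = 0.
Solving the tridiagonal system: M_0 = 0, M_1 = 25/4, M_2 = -16, M_3 = 15/4, M_4 = 0.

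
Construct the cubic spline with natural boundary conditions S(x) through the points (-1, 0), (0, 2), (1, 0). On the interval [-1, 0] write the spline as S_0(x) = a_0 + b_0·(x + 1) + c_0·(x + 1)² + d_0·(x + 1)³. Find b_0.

3

Write M_i for S''(x_i). With h_i = 1, 1 and divided differences Δ_i = 2, -2, the continuity of S' gives the tridiagonal system
  1·M_0 + 4·M_1 + 1·M_2 = 6(Δ_1 - Δ_0) = -24
Natural end conditions: M_0 = M_2 = 0.
Forward elimination and back-substitution give M_0 = 0, M_1 = -6, M_2 = 0.
On [-1, 0], with S_0(x) = a_0 + b_0·(x + 1) + c_0·(x + 1)² + d_0·(x + 1)³: c_0 = M_0/2 = 0, d_0 = (M_1 - M_0)/(6h_0) = -1, b_0 = Δ_0 - h_0(2M_0 + M_1)/6 = 3.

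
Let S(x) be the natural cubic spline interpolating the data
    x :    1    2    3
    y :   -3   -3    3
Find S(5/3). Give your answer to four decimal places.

Put σ_i = S'' at the i-th knot. Here h = (1, 1) and Δ = (0, 6), so the interior equations h_(i-1)·σ_(i-1) + 2(h_(i-1)+h_i)·σ_i + h_i·σ_(i+1) = 6(Δ_i − Δ_(i-1)) read
  1·σ_0 + 4·σ_1 + 1·σ_2 = 6(Δ_1 - Δ_0) = 36
Natural end conditions: σ_0 = σ_2 = 0.
Solving the tridiagonal system: σ_0 = 0, σ_1 = 9, σ_2 = 0.
On [1, 2], S(x) = -3 - 3/2·(x - 1) + 0·(x - 1)² + 3/2·(x - 1)³.
With (x - 1) = 2/3: S(5/3) = -32/9.

-3.5556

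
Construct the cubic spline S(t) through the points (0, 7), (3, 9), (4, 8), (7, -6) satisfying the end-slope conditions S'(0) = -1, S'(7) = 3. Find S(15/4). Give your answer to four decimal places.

Put M_i = S'' at the i-th knot. Here h = (3, 1, 3) and Δ = (2/3, -1, -14/3), so the interior equations h_(i-1)·M_(i-1) + 2(h_(i-1)+h_i)·M_i + h_i·M_(i+1) = 6(Δ_i − Δ_(i-1)) read
  3·M_0 + 8·M_1 + 1·M_2 = 6(Δ_1 - Δ_0) = -10
  1·M_1 + 8·M_2 + 3·M_3 = 6(Δ_2 - Δ_1) = -22
Clamped end conditions give two more equations: 2h_0·M_0 + h_0·M_1 = 6(Δ_0 - S'(0)) = 10 and h_2·M_2 + 2h_2·M_3 = 6(S'(7) - Δ_2) = 46.
Solving: M_0 = 76/33, M_1 = -14/11, M_2 = -74/11, M_3 = 364/33.
On [3, 4], S(t) = 9 + 6/11·(t - 3) - 7/11·(t - 3)² - 10/11·(t - 3)³.
With (t - 3) = 3/4: S(15/4) = 3051/352.

8.6676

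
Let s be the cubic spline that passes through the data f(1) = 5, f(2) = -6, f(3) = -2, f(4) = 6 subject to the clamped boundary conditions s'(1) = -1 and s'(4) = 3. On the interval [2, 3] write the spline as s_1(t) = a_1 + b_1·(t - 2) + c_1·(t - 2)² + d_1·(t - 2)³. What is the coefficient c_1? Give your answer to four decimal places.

16.9333

Write M_i for s''(x_i). With h_i = 1, 1, 1 and divided differences Δ_i = -11, 4, 8, the continuity of s' gives the tridiagonal system
  1·M_0 + 4·M_1 + 1·M_2 = 6(Δ_1 - Δ_0) = 90
  1·M_1 + 4·M_2 + 1·M_3 = 6(Δ_2 - Δ_1) = 24
Clamped end conditions give two more equations: 2h_0·M_0 + h_0·M_1 = 6(Δ_0 - s'(1)) = -60 and h_2·M_2 + 2h_2·M_3 = 6(s'(4) - Δ_2) = -30.
Hence M_0 = -704/15, M_1 = 508/15, M_2 = 22/15, M_3 = -236/15.
On [2, 3], with s_1(t) = a_1 + b_1·(t - 2) + c_1·(t - 2)² + d_1·(t - 2)³: c_1 = M_1/2 = 254/15, d_1 = (M_2 - M_1)/(6h_1) = -27/5, b_1 = Δ_1 - h_1(2M_1 + M_2)/6 = -113/15.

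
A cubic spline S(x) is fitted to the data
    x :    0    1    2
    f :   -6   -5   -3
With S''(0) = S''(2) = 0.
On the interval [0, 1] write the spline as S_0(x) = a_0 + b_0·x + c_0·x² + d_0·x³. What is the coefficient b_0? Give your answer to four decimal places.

Let m_i = S''(x_i). Step sizes h_i = 1, 1; slopes of the chords Δ_i = (y_(i+1) - y_i)/h_i = 1, 2.
  1·m_0 + 4·m_1 + 1·m_2 = 6(Δ_1 - Δ_0) = 6
Natural end conditions: m_0 = m_2 = 0.
Solving the tridiagonal system: m_0 = 0, m_1 = 3/2, m_2 = 0.
On [0, 1], with S_0(x) = a_0 + b_0·x + c_0·x² + d_0·x³: c_0 = m_0/2 = 0, d_0 = (m_1 - m_0)/(6h_0) = 1/4, b_0 = Δ_0 - h_0(2m_0 + m_1)/6 = 3/4.

0.7500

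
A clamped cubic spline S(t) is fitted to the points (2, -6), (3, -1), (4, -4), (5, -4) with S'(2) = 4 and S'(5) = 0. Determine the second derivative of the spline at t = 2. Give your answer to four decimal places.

11.7333

Let M_i = S''(x_i). Step sizes h_i = 1, 1, 1; slopes of the chords Δ_i = (y_(i+1) - y_i)/h_i = 5, -3, 0.
  1·M_0 + 4·M_1 + 1·M_2 = 6(Δ_1 - Δ_0) = -48
  1·M_1 + 4·M_2 + 1·M_3 = 6(Δ_2 - Δ_1) = 18
Clamped end conditions give two more equations: 2h_0·M_0 + h_0·M_1 = 6(Δ_0 - S'(2)) = 6 and h_2·M_2 + 2h_2·M_3 = 6(S'(5) - Δ_2) = 0.
Solving: M_0 = 176/15, M_1 = -262/15, M_2 = 152/15, M_3 = -76/15.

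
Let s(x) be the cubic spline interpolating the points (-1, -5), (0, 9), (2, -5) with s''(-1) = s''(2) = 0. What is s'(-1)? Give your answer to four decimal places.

17.5000

Put m_i = s'' at the i-th knot. Here h = (1, 2) and Δ = (14, -7), so the interior equations h_(i-1)·m_(i-1) + 2(h_(i-1)+h_i)·m_i + h_i·m_(i+1) = 6(Δ_i − Δ_(i-1)) read
  1·m_0 + 6·m_1 + 2·m_2 = 6(Δ_1 - Δ_0) = -126
Natural end conditions: m_0 = m_2 = 0.
Forward elimination and back-substitution give m_0 = 0, m_1 = -21, m_2 = 0.
On [-1, 0], s'(x) = b_0 + 2c_0·(x + 1) + 3d_0·(x + 1)² with b_0 = Δ_0 - h_0(2m_0 + m_1)/6 = 35/2, c_0 = m_0/2 = 0, d_0 = (m_1 - m_0)/(6h_0) = -7/2. So s'(-1) = 35/2.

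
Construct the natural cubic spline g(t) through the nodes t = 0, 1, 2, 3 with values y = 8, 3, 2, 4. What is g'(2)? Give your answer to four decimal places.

0.9333

Let M_i = g''(x_i). Step sizes h_i = 1, 1, 1; slopes of the chords Δ_i = (y_(i+1) - y_i)/h_i = -5, -1, 2.
  1·M_0 + 4·M_1 + 1·M_2 = 6(Δ_1 - Δ_0) = 24
  1·M_1 + 4·M_2 + 1·M_3 = 6(Δ_2 - Δ_1) = 18
Natural end conditions: M_0 = M_3 = 0.
Hence M_0 = 0, M_1 = 26/5, M_2 = 16/5, M_3 = 0.
On [2, 3], g'(t) = b_2 + 2c_2·(t - 2) + 3d_2·(t - 2)² with b_2 = Δ_2 - h_2(2M_2 + M_3)/6 = 14/15, c_2 = M_2/2 = 8/5, d_2 = (M_3 - M_2)/(6h_2) = -8/15. So g'(2) = 14/15.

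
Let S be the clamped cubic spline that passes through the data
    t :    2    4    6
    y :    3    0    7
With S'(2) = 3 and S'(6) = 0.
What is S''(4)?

9

With σ_i denoting the second derivative at x_i, h_i = 2, 2, and Δ_i = (y_(i+1) − y_i)/h_i = -3/2, 7/2:
  2·σ_0 + 8·σ_1 + 2·σ_2 = 6(Δ_1 - Δ_0) = 30
Clamped end conditions give two more equations: 2h_0·σ_0 + h_0·σ_1 = 6(Δ_0 - S'(2)) = -27 and h_1·σ_1 + 2h_1·σ_2 = 6(S'(6) - Δ_1) = -21.
Forward elimination and back-substitution give σ_0 = -45/4, σ_1 = 9, σ_2 = -39/4.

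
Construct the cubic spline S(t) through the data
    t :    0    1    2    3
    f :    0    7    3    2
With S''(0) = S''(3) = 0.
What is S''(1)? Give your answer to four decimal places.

With M_i denoting the second derivative at x_i, h_i = 1, 1, 1, and Δ_i = (y_(i+1) − y_i)/h_i = 7, -4, -1:
  1·M_0 + 4·M_1 + 1·M_2 = 6(Δ_1 - Δ_0) = -66
  1·M_1 + 4·M_2 + 1·M_3 = 6(Δ_2 - Δ_1) = 18
Natural end conditions: M_0 = M_3 = 0.
Hence M_0 = 0, M_1 = -94/5, M_2 = 46/5, M_3 = 0.

-18.8000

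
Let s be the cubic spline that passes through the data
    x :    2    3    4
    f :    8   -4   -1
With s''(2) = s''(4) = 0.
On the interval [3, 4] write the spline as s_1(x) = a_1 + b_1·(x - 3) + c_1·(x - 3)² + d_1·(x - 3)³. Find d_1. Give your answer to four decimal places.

Let σ_i = s''(x_i). Step sizes h_i = 1, 1; slopes of the chords Δ_i = (y_(i+1) - y_i)/h_i = -12, 3.
  1·σ_0 + 4·σ_1 + 1·σ_2 = 6(Δ_1 - Δ_0) = 90
Natural end conditions: σ_0 = σ_2 = 0.
Solving: σ_0 = 0, σ_1 = 45/2, σ_2 = 0.
On [3, 4], with s_1(x) = a_1 + b_1·(x - 3) + c_1·(x - 3)² + d_1·(x - 3)³: c_1 = σ_1/2 = 45/4, d_1 = (σ_2 - σ_1)/(6h_1) = -15/4, b_1 = Δ_1 - h_1(2σ_1 + σ_2)/6 = -9/2.

-3.7500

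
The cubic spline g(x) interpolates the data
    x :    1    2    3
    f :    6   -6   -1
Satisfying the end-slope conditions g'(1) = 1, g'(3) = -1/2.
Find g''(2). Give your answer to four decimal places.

With m_i denoting the second derivative at x_i, h_i = 1, 1, and Δ_i = (y_(i+1) − y_i)/h_i = -12, 5:
  1·m_0 + 4·m_1 + 1·m_2 = 6(Δ_1 - Δ_0) = 102
Clamped end conditions give two more equations: 2h_0·m_0 + h_0·m_1 = 6(Δ_0 - g'(1)) = -78 and h_1·m_1 + 2h_1·m_2 = 6(g'(3) - Δ_1) = -33.
Solving: m_0 = -261/4, m_1 = 105/2, m_2 = -171/4.

52.5000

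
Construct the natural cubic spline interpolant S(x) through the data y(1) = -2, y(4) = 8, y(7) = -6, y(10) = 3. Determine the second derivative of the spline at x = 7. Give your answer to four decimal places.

With M_i denoting the second derivative at x_i, h_i = 3, 3, 3, and Δ_i = (y_(i+1) − y_i)/h_i = 10/3, -14/3, 3:
  3·M_0 + 12·M_1 + 3·M_2 = 6(Δ_1 - Δ_0) = -48
  3·M_1 + 12·M_2 + 3·M_3 = 6(Δ_2 - Δ_1) = 46
Natural end conditions: M_0 = M_3 = 0.
Solving the tridiagonal system: M_0 = 0, M_1 = -238/45, M_2 = 232/45, M_3 = 0.

5.1556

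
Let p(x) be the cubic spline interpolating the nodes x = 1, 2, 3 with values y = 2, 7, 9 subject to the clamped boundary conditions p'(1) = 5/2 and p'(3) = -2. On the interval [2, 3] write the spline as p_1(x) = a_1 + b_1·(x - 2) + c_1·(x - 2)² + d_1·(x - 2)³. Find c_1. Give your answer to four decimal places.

-2.2500

Let M_i = p''(x_i). Step sizes h_i = 1, 1; slopes of the chords Δ_i = (y_(i+1) - y_i)/h_i = 5, 2.
  1·M_0 + 4·M_1 + 1·M_2 = 6(Δ_1 - Δ_0) = -18
Clamped end conditions give two more equations: 2h_0·M_0 + h_0·M_1 = 6(Δ_0 - p'(1)) = 15 and h_1·M_1 + 2h_1·M_2 = 6(p'(3) - Δ_1) = -24.
Hence M_0 = 39/4, M_1 = -9/2, M_2 = -39/4.
On [2, 3], with p_1(x) = a_1 + b_1·(x - 2) + c_1·(x - 2)² + d_1·(x - 2)³: c_1 = M_1/2 = -9/4, d_1 = (M_2 - M_1)/(6h_1) = -7/8, b_1 = Δ_1 - h_1(2M_1 + M_2)/6 = 41/8.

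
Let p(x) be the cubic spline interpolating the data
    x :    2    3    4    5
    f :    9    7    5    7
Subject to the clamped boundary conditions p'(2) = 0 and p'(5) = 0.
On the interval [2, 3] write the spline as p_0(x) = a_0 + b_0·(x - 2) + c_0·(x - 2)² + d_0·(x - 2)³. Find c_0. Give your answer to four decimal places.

-2.8000

Let M_i = p''(x_i). Step sizes h_i = 1, 1, 1; slopes of the chords Δ_i = (y_(i+1) - y_i)/h_i = -2, -2, 2.
  1·M_0 + 4·M_1 + 1·M_2 = 6(Δ_1 - Δ_0) = 0
  1·M_1 + 4·M_2 + 1·M_3 = 6(Δ_2 - Δ_1) = 24
Clamped end conditions give two more equations: 2h_0·M_0 + h_0·M_1 = 6(Δ_0 - p'(2)) = -12 and h_2·M_2 + 2h_2·M_3 = 6(p'(5) - Δ_2) = -12.
Solving the tridiagonal system: M_0 = -28/5, M_1 = -4/5, M_2 = 44/5, M_3 = -52/5.
On [2, 3], with p_0(x) = a_0 + b_0·(x - 2) + c_0·(x - 2)² + d_0·(x - 2)³: c_0 = M_0/2 = -14/5, d_0 = (M_1 - M_0)/(6h_0) = 4/5, b_0 = Δ_0 - h_0(2M_0 + M_1)/6 = 0.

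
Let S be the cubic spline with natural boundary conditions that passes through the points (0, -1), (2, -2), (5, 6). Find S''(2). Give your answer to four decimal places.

1.9000

With σ_i denoting the second derivative at x_i, h_i = 2, 3, and Δ_i = (y_(i+1) − y_i)/h_i = -1/2, 8/3:
  2·σ_0 + 10·σ_1 + 3·σ_2 = 6(Δ_1 - Δ_0) = 19
Natural end conditions: σ_0 = σ_2 = 0.
Solving the tridiagonal system: σ_0 = 0, σ_1 = 19/10, σ_2 = 0.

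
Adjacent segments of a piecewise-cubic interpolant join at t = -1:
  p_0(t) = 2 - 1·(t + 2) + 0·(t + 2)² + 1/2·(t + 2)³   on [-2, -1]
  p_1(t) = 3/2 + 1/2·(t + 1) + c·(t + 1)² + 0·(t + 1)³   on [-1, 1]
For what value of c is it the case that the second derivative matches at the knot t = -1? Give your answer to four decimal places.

1.5000

p_0''(t) = 0 + 3·(t + 2), so p_0''(-1) = 3. On the right, p_1''(-1) = 2c, so c = 3/2.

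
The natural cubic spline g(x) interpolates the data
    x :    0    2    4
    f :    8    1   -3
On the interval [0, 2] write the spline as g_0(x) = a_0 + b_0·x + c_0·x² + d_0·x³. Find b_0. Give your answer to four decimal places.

Put m_i = g'' at the i-th knot. Here h = (2, 2) and Δ = (-7/2, -2), so the interior equations h_(i-1)·m_(i-1) + 2(h_(i-1)+h_i)·m_i + h_i·m_(i+1) = 6(Δ_i − Δ_(i-1)) read
  2·m_0 + 8·m_1 + 2·m_2 = 6(Δ_1 - Δ_0) = 9
Natural end conditions: m_0 = m_2 = 0.
Hence m_0 = 0, m_1 = 9/8, m_2 = 0.
On [0, 2], with g_0(x) = a_0 + b_0·x + c_0·x² + d_0·x³: c_0 = m_0/2 = 0, d_0 = (m_1 - m_0)/(6h_0) = 3/32, b_0 = Δ_0 - h_0(2m_0 + m_1)/6 = -31/8.

-3.8750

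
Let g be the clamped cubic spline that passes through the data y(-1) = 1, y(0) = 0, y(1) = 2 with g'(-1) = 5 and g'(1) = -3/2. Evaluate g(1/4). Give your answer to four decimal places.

With M_i denoting the second derivative at x_i, h_i = 1, 1, and Δ_i = (y_(i+1) − y_i)/h_i = -1, 2:
  1·M_0 + 4·M_1 + 1·M_2 = 6(Δ_1 - Δ_0) = 18
Clamped end conditions give two more equations: 2h_0·M_0 + h_0·M_1 = 6(Δ_0 - g'(-1)) = -36 and h_1·M_1 + 2h_1·M_2 = 6(g'(1) - Δ_1) = -21.
Solving: M_0 = -103/4, M_1 = 31/2, M_2 = -73/4.
On [0, 1], g(t) = 0 - 1/8·t + 31/4·t² - 45/8·t³.
With t = 1/4: g(1/4) = 187/512.

0.3652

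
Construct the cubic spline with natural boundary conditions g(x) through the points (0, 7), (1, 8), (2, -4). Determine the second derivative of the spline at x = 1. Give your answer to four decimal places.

With σ_i denoting the second derivative at x_i, h_i = 1, 1, and Δ_i = (y_(i+1) − y_i)/h_i = 1, -12:
  1·σ_0 + 4·σ_1 + 1·σ_2 = 6(Δ_1 - Δ_0) = -78
Natural end conditions: σ_0 = σ_2 = 0.
Hence σ_0 = 0, σ_1 = -39/2, σ_2 = 0.

-19.5000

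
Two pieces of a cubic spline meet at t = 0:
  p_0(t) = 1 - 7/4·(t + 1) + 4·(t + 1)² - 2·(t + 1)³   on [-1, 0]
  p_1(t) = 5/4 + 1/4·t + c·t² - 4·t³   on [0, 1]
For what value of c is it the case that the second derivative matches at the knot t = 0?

-2

p_0''(t) = 8 - 12·(t + 1), so p_0''(0) = -4. On the right, p_1''(0) = 2c, so c = -2.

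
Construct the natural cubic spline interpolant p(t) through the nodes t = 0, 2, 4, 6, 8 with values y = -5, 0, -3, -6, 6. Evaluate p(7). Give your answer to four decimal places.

Put m_i = p'' at the i-th knot. Here h = (2, 2, 2, 2) and Δ = (5/2, -3/2, -3/2, 6), so the interior equations h_(i-1)·m_(i-1) + 2(h_(i-1)+h_i)·m_i + h_i·m_(i+1) = 6(Δ_i − Δ_(i-1)) read
  2·m_0 + 8·m_1 + 2·m_2 = 6(Δ_1 - Δ_0) = -24
  2·m_1 + 8·m_2 + 2·m_3 = 6(Δ_2 - Δ_1) = 0
  2·m_2 + 8·m_3 + 2·m_4 = 6(Δ_3 - Δ_2) = 45
Natural end conditions: m_0 = m_4 = 0.
Solving: m_0 = 0, m_1 = -45/16, m_2 = -3/4, m_3 = 93/16, m_4 = 0.
On [6, 8], p(t) = -6 + 17/8·(t - 6) + 93/32·(t - 6)² - 31/64·(t - 6)³.
With (t - 6) = 1: p(7) = -93/64.

-1.4531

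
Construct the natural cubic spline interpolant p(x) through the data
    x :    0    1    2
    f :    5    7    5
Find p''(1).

-6

Write m_i for p''(x_i). With h_i = 1, 1 and divided differences Δ_i = 2, -2, the continuity of p' gives the tridiagonal system
  1·m_0 + 4·m_1 + 1·m_2 = 6(Δ_1 - Δ_0) = -24
Natural end conditions: m_0 = m_2 = 0.
Solving: m_0 = 0, m_1 = -6, m_2 = 0.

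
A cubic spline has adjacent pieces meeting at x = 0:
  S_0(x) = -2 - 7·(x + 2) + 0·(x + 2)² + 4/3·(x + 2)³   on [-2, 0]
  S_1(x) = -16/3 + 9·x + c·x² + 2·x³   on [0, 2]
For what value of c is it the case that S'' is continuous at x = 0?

S_0''(x) = 0 + 8·(x + 2), so S_0''(0) = 16. On the right, S_1''(0) = 2c, so c = 8.

8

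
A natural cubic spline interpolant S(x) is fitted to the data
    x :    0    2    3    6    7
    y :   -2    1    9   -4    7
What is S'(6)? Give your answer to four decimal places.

Put M_i = S'' at the i-th knot. Here h = (2, 1, 3, 1) and Δ = (3/2, 8, -13/3, 11), so the interior equations h_(i-1)·M_(i-1) + 2(h_(i-1)+h_i)·M_i + h_i·M_(i+1) = 6(Δ_i − Δ_(i-1)) read
  2·M_0 + 6·M_1 + 1·M_2 = 6(Δ_1 - Δ_0) = 39
  1·M_1 + 8·M_2 + 3·M_3 = 6(Δ_2 - Δ_1) = -74
  3·M_2 + 8·M_3 + 1·M_4 = 6(Δ_3 - Δ_2) = 92
Natural end conditions: M_0 = M_4 = 0.
Hence M_0 = 0, M_1 = 131/14, M_2 = -120/7, M_3 = 251/14, M_4 = 0.
On [6, 7], S'(x) = b_3 + 2c_3·(x - 6) + 3d_3·(x - 6)² with b_3 = Δ_3 - h_3(2M_3 + M_4)/6 = 211/42, c_3 = M_3/2 = 251/28, d_3 = (M_4 - M_3)/(6h_3) = -251/84. So S'(6) = 211/42.

5.0238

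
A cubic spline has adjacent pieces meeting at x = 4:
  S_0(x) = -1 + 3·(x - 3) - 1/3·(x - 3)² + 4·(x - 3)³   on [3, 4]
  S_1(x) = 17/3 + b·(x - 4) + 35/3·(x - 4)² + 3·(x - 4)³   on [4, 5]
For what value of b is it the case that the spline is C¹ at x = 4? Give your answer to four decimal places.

14.3333

S_0'(x) = 3 - 2/3·(x - 3) + 12·(x - 3)², so S_0'(4) = 43/3. On the right, S_1'(4) = b, so b = 43/3.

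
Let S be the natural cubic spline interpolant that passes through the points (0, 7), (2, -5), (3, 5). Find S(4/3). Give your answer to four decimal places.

-4.9506

Let M_i = S''(x_i). Step sizes h_i = 2, 1; slopes of the chords Δ_i = (y_(i+1) - y_i)/h_i = -6, 10.
  2·M_0 + 6·M_1 + 1·M_2 = 6(Δ_1 - Δ_0) = 96
Natural end conditions: M_0 = M_2 = 0.
Hence M_0 = 0, M_1 = 16, M_2 = 0.
On [0, 2], S(x) = 7 - 34/3·x + 0·x² + 4/3·x³.
With x = 4/3: S(4/3) = -401/81.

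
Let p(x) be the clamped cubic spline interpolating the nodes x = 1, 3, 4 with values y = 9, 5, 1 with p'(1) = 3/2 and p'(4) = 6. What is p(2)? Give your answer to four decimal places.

Put σ_i = p'' at the i-th knot. Here h = (2, 1) and Δ = (-2, -4), so the interior equations h_(i-1)·σ_(i-1) + 2(h_(i-1)+h_i)·σ_i + h_i·σ_(i+1) = 6(Δ_i − Δ_(i-1)) read
  2·σ_0 + 6·σ_1 + 1·σ_2 = 6(Δ_1 - Δ_0) = -12
Clamped end conditions give two more equations: 2h_0·σ_0 + h_0·σ_1 = 6(Δ_0 - p'(1)) = -21 and h_1·σ_1 + 2h_1·σ_2 = 6(p'(4) - Δ_1) = 60.
Hence σ_0 = -7/4, σ_1 = -7, σ_2 = 67/2.
On [1, 3], p(x) = 9 + 3/2·(x - 1) - 7/8·(x - 1)² - 7/16·(x - 1)³.
With (x - 1) = 1: p(2) = 147/16.

9.1875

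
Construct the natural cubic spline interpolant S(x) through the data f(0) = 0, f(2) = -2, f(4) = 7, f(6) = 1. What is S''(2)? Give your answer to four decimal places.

Write M_i for S''(x_i). With h_i = 2, 2, 2 and divided differences Δ_i = -1, 9/2, -3, the continuity of S' gives the tridiagonal system
  2·M_0 + 8·M_1 + 2·M_2 = 6(Δ_1 - Δ_0) = 33
  2·M_1 + 8·M_2 + 2·M_3 = 6(Δ_2 - Δ_1) = -45
Natural end conditions: M_0 = M_3 = 0.
Hence M_0 = 0, M_1 = 59/10, M_2 = -71/10, M_3 = 0.

5.9000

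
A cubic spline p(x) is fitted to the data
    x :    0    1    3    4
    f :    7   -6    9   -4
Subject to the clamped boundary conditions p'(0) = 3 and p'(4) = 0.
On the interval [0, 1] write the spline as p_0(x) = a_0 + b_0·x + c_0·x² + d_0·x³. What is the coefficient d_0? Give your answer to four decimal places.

Put M_i = p'' at the i-th knot. Here h = (1, 2, 1) and Δ = (-13, 15/2, -13), so the interior equations h_(i-1)·M_(i-1) + 2(h_(i-1)+h_i)·M_i + h_i·M_(i+1) = 6(Δ_i − Δ_(i-1)) read
  1·M_0 + 6·M_1 + 2·M_2 = 6(Δ_1 - Δ_0) = 123
  2·M_1 + 6·M_2 + 1·M_3 = 6(Δ_2 - Δ_1) = -123
Clamped end conditions give two more equations: 2h_0·M_0 + h_0·M_1 = 6(Δ_0 - p'(0)) = -96 and h_2·M_2 + 2h_2·M_3 = 6(p'(4) - Δ_2) = 78.
Hence M_0 = -2523/35, M_1 = 1686/35, M_2 = -1644/35, M_3 = 2187/35.
On [0, 1], with p_0(x) = a_0 + b_0·x + c_0·x² + d_0·x³: c_0 = M_0/2 = -2523/70, d_0 = (M_1 - M_0)/(6h_0) = 1403/70, b_0 = Δ_0 - h_0(2M_0 + M_1)/6 = 3.

20.0429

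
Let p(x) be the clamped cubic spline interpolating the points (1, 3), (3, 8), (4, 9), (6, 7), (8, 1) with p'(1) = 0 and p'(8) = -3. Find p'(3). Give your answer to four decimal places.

2.2008

Put m_i = p'' at the i-th knot. Here h = (2, 1, 2, 2) and Δ = (5/2, 1, -1, -3), so the interior equations h_(i-1)·m_(i-1) + 2(h_(i-1)+h_i)·m_i + h_i·m_(i+1) = 6(Δ_i − Δ_(i-1)) read
  2·m_0 + 6·m_1 + 1·m_2 = 6(Δ_1 - Δ_0) = -9
  1·m_1 + 6·m_2 + 2·m_3 = 6(Δ_2 - Δ_1) = -12
  2·m_2 + 8·m_3 + 2·m_4 = 6(Δ_3 - Δ_2) = -12
Clamped end conditions give two more equations: 2h_0·m_0 + h_0·m_1 = 6(Δ_0 - p'(1)) = 15 and h_3·m_3 + 2h_3·m_4 = 6(p'(8) - Δ_3) = 0.
Forward elimination and back-substitution give m_0 = 1293/244, m_1 = -189/61, m_2 = -123/122, m_3 = -87/61, m_4 = 87/122.
On [3, 4], p'(x) = b_1 + 2c_1·(x - 3) + 3d_1·(x - 3)² with b_1 = Δ_1 - h_1(2m_1 + m_2)/6 = 537/244, c_1 = m_1/2 = -189/122, d_1 = (m_2 - m_1)/(6h_1) = 85/244. So p'(3) = 537/244.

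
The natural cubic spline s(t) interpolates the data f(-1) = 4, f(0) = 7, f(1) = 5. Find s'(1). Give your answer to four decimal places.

-3.2500

Put M_i = s'' at the i-th knot. Here h = (1, 1) and Δ = (3, -2), so the interior equations h_(i-1)·M_(i-1) + 2(h_(i-1)+h_i)·M_i + h_i·M_(i+1) = 6(Δ_i − Δ_(i-1)) read
  1·M_0 + 4·M_1 + 1·M_2 = 6(Δ_1 - Δ_0) = -30
Natural end conditions: M_0 = M_2 = 0.
Solving the tridiagonal system: M_0 = 0, M_1 = -15/2, M_2 = 0.
On [0, 1], s'(t) = b_1 + 2c_1·t + 3d_1·t² with b_1 = Δ_1 - h_1(2M_1 + M_2)/6 = 1/2, c_1 = M_1/2 = -15/4, d_1 = (M_2 - M_1)/(6h_1) = 5/4. So s'(1) = -13/4.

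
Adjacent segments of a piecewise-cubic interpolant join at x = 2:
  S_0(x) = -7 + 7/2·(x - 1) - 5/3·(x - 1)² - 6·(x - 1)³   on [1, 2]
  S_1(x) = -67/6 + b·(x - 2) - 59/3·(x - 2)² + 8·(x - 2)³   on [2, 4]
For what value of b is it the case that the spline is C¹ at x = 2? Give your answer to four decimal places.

S_0'(x) = 7/2 - 10/3·(x - 1) - 18·(x - 1)², so S_0'(2) = -107/6. On the right, S_1'(2) = b, so b = -107/6.

-17.8333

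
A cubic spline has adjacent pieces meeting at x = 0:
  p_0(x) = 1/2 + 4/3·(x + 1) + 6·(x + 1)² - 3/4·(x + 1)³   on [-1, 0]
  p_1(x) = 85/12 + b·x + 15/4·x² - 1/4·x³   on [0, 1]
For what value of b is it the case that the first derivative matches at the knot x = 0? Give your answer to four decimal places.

p_0'(x) = 4/3 + 12·(x + 1) - 9/4·(x + 1)², so p_0'(0) = 133/12. On the right, p_1'(0) = b, so b = 133/12.

11.0833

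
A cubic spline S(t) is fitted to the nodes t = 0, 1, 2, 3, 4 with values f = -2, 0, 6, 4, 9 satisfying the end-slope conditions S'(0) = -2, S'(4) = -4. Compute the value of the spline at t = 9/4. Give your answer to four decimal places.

5.6331

With M_i denoting the second derivative at x_i, h_i = 1, 1, 1, 1, and Δ_i = (y_(i+1) − y_i)/h_i = 2, 6, -2, 5:
  1·M_0 + 4·M_1 + 1·M_2 = 6(Δ_1 - Δ_0) = 24
  1·M_1 + 4·M_2 + 1·M_3 = 6(Δ_2 - Δ_1) = -48
  1·M_2 + 4·M_3 + 1·M_4 = 6(Δ_3 - Δ_2) = 42
Clamped end conditions give two more equations: 2h_0·M_0 + h_0·M_1 = 6(Δ_0 - S'(0)) = 24 and h_3·M_3 + 2h_3·M_4 = 6(S'(4) - Δ_3) = -54.
Hence M_0 = 205/28, M_1 = 131/14, M_2 = -83/4, M_3 = 359/14, M_4 = -1115/28.
On [2, 3], S(t) = 6 + 9/14·(t - 2) - 83/8·(t - 2)² + 433/56·(t - 2)³.
With (t - 2) = 1/4: S(9/4) = 20189/3584.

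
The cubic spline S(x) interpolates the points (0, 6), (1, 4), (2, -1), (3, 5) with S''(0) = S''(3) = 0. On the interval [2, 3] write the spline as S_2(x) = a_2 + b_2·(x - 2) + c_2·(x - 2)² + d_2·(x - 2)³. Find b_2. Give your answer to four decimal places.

-0.2667

Let m_i = S''(x_i). Step sizes h_i = 1, 1, 1; slopes of the chords Δ_i = (y_(i+1) - y_i)/h_i = -2, -5, 6.
  1·m_0 + 4·m_1 + 1·m_2 = 6(Δ_1 - Δ_0) = -18
  1·m_1 + 4·m_2 + 1·m_3 = 6(Δ_2 - Δ_1) = 66
Natural end conditions: m_0 = m_3 = 0.
Hence m_0 = 0, m_1 = -46/5, m_2 = 94/5, m_3 = 0.
On [2, 3], with S_2(x) = a_2 + b_2·(x - 2) + c_2·(x - 2)² + d_2·(x - 2)³: c_2 = m_2/2 = 47/5, d_2 = (m_3 - m_2)/(6h_2) = -47/15, b_2 = Δ_2 - h_2(2m_2 + m_3)/6 = -4/15.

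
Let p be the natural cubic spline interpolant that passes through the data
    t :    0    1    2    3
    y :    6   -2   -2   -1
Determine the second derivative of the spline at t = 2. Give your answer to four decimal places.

Let σ_i = p''(x_i). Step sizes h_i = 1, 1, 1; slopes of the chords Δ_i = (y_(i+1) - y_i)/h_i = -8, 0, 1.
  1·σ_0 + 4·σ_1 + 1·σ_2 = 6(Δ_1 - Δ_0) = 48
  1·σ_1 + 4·σ_2 + 1·σ_3 = 6(Δ_2 - Δ_1) = 6
Natural end conditions: σ_0 = σ_3 = 0.
Forward elimination and back-substitution give σ_0 = 0, σ_1 = 62/5, σ_2 = -8/5, σ_3 = 0.

-1.6000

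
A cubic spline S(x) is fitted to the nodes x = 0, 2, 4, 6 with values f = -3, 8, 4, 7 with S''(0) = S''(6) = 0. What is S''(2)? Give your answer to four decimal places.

-6.7000

With m_i denoting the second derivative at x_i, h_i = 2, 2, 2, and Δ_i = (y_(i+1) − y_i)/h_i = 11/2, -2, 3/2:
  2·m_0 + 8·m_1 + 2·m_2 = 6(Δ_1 - Δ_0) = -45
  2·m_1 + 8·m_2 + 2·m_3 = 6(Δ_2 - Δ_1) = 21
Natural end conditions: m_0 = m_3 = 0.
Forward elimination and back-substitution give m_0 = 0, m_1 = -67/10, m_2 = 43/10, m_3 = 0.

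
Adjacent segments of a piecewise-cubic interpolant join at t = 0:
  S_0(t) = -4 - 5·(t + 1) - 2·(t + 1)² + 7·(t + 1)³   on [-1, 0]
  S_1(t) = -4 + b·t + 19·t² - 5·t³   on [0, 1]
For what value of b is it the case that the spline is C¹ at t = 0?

12

S_0'(t) = -5 - 4·(t + 1) + 21·(t + 1)², so S_0'(0) = 12. On the right, S_1'(0) = b, so b = 12.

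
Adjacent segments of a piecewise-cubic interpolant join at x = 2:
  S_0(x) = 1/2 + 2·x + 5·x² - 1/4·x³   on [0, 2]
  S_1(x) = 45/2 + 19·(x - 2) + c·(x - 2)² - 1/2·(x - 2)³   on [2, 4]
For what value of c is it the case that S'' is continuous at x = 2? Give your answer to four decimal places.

3.5000

S_0''(x) = 10 - 3/2·x, so S_0''(2) = 7. On the right, S_1''(2) = 2c, so c = 7/2.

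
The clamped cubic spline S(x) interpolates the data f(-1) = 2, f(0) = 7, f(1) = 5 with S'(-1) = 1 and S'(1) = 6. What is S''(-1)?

25

Put m_i = S'' at the i-th knot. Here h = (1, 1) and Δ = (5, -2), so the interior equations h_(i-1)·m_(i-1) + 2(h_(i-1)+h_i)·m_i + h_i·m_(i+1) = 6(Δ_i − Δ_(i-1)) read
  1·m_0 + 4·m_1 + 1·m_2 = 6(Δ_1 - Δ_0) = -42
Clamped end conditions give two more equations: 2h_0·m_0 + h_0·m_1 = 6(Δ_0 - S'(-1)) = 24 and h_1·m_1 + 2h_1·m_2 = 6(S'(1) - Δ_1) = 48.
Forward elimination and back-substitution give m_0 = 25, m_1 = -26, m_2 = 37.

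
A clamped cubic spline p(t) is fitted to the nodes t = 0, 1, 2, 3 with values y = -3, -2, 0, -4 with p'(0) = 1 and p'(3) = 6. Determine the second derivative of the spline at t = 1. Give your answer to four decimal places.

7.7333

Write M_i for p''(x_i). With h_i = 1, 1, 1 and divided differences Δ_i = 1, 2, -4, the continuity of p' gives the tridiagonal system
  1·M_0 + 4·M_1 + 1·M_2 = 6(Δ_1 - Δ_0) = 6
  1·M_1 + 4·M_2 + 1·M_3 = 6(Δ_2 - Δ_1) = -36
Clamped end conditions give two more equations: 2h_0·M_0 + h_0·M_1 = 6(Δ_0 - p'(0)) = 0 and h_2·M_2 + 2h_2·M_3 = 6(p'(3) - Δ_2) = 60.
Solving the tridiagonal system: M_0 = -58/15, M_1 = 116/15, M_2 = -316/15, M_3 = 608/15.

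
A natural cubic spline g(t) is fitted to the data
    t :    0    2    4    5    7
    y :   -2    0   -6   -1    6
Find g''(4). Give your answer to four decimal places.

Write M_i for g''(x_i). With h_i = 2, 2, 1, 2 and divided differences Δ_i = 1, -3, 5, 7/2, the continuity of g' gives the tridiagonal system
  2·M_0 + 8·M_1 + 2·M_2 = 6(Δ_1 - Δ_0) = -24
  2·M_1 + 6·M_2 + 1·M_3 = 6(Δ_2 - Δ_1) = 48
  1·M_2 + 6·M_3 + 2·M_4 = 6(Δ_3 - Δ_2) = -9
Natural end conditions: M_0 = M_4 = 0.
Solving: M_0 = 0, M_1 = -717/128, M_2 = 333/32, M_3 = -207/64, M_4 = 0.

10.4063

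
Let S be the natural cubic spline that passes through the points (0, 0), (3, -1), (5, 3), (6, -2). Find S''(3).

Put M_i = S'' at the i-th knot. Here h = (3, 2, 1) and Δ = (-1/3, 2, -5), so the interior equations h_(i-1)·M_(i-1) + 2(h_(i-1)+h_i)·M_i + h_i·M_(i+1) = 6(Δ_i − Δ_(i-1)) read
  3·M_0 + 10·M_1 + 2·M_2 = 6(Δ_1 - Δ_0) = 14
  2·M_1 + 6·M_2 + 1·M_3 = 6(Δ_2 - Δ_1) = -42
Natural end conditions: M_0 = M_3 = 0.
Hence M_0 = 0, M_1 = 3, M_2 = -8, M_3 = 0.

3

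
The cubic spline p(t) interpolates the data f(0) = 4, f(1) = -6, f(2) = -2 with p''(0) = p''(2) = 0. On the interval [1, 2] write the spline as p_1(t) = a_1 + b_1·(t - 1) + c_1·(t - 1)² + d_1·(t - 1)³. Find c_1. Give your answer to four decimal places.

10.5000

Let σ_i = p''(x_i). Step sizes h_i = 1, 1; slopes of the chords Δ_i = (y_(i+1) - y_i)/h_i = -10, 4.
  1·σ_0 + 4·σ_1 + 1·σ_2 = 6(Δ_1 - Δ_0) = 84
Natural end conditions: σ_0 = σ_2 = 0.
Solving the tridiagonal system: σ_0 = 0, σ_1 = 21, σ_2 = 0.
On [1, 2], with p_1(t) = a_1 + b_1·(t - 1) + c_1·(t - 1)² + d_1·(t - 1)³: c_1 = σ_1/2 = 21/2, d_1 = (σ_2 - σ_1)/(6h_1) = -7/2, b_1 = Δ_1 - h_1(2σ_1 + σ_2)/6 = -3.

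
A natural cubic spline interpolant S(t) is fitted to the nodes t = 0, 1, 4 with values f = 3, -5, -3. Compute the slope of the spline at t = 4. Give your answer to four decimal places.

Write M_i for S''(x_i). With h_i = 1, 3 and divided differences Δ_i = -8, 2/3, the continuity of S' gives the tridiagonal system
  1·M_0 + 8·M_1 + 3·M_2 = 6(Δ_1 - Δ_0) = 52
Natural end conditions: M_0 = M_2 = 0.
Hence M_0 = 0, M_1 = 13/2, M_2 = 0.
On [1, 4], S'(t) = b_1 + 2c_1·(t - 1) + 3d_1·(t - 1)² with b_1 = Δ_1 - h_1(2M_1 + M_2)/6 = -35/6, c_1 = M_1/2 = 13/4, d_1 = (M_2 - M_1)/(6h_1) = -13/36. So S'(4) = 47/12.

3.9167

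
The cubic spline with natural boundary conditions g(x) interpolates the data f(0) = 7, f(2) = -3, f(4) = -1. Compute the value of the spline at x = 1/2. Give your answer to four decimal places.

With m_i denoting the second derivative at x_i, h_i = 2, 2, and Δ_i = (y_(i+1) − y_i)/h_i = -5, 1:
  2·m_0 + 8·m_1 + 2·m_2 = 6(Δ_1 - Δ_0) = 36
Natural end conditions: m_0 = m_2 = 0.
Solving: m_0 = 0, m_1 = 9/2, m_2 = 0.
On [0, 2], g(x) = 7 - 13/2·x + 0·x² + 3/8·x³.
With x = 1/2: g(1/2) = 243/64.

3.7969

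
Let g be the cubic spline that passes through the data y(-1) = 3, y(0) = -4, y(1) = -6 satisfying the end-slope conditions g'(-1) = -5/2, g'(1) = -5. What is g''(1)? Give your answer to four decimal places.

With σ_i denoting the second derivative at x_i, h_i = 1, 1, and Δ_i = (y_(i+1) − y_i)/h_i = -7, -2:
  1·σ_0 + 4·σ_1 + 1·σ_2 = 6(Δ_1 - Δ_0) = 30
Clamped end conditions give two more equations: 2h_0·σ_0 + h_0·σ_1 = 6(Δ_0 - g'(-1)) = -27 and h_1·σ_1 + 2h_1·σ_2 = 6(g'(1) - Δ_1) = -18.
Solving the tridiagonal system: σ_0 = -89/4, σ_1 = 35/2, σ_2 = -71/4.

-17.7500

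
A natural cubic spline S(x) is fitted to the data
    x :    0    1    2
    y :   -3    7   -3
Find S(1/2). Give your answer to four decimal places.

3.8750

With M_i denoting the second derivative at x_i, h_i = 1, 1, and Δ_i = (y_(i+1) − y_i)/h_i = 10, -10:
  1·M_0 + 4·M_1 + 1·M_2 = 6(Δ_1 - Δ_0) = -120
Natural end conditions: M_0 = M_2 = 0.
Hence M_0 = 0, M_1 = -30, M_2 = 0.
On [0, 1], S(x) = -3 + 15·x + 0·x² - 5·x³.
With x = 1/2: S(1/2) = 31/8.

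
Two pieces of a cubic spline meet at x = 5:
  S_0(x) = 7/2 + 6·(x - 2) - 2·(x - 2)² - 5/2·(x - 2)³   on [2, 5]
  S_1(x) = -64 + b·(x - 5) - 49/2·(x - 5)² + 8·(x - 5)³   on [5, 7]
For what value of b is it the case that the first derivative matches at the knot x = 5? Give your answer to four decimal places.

-73.5000

S_0'(x) = 6 - 4·(x - 2) - 15/2·(x - 2)², so S_0'(5) = -147/2. On the right, S_1'(5) = b, so b = -147/2.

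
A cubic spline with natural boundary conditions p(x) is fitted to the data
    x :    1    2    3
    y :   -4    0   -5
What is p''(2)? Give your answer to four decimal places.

-13.5000

Let m_i = p''(x_i). Step sizes h_i = 1, 1; slopes of the chords Δ_i = (y_(i+1) - y_i)/h_i = 4, -5.
  1·m_0 + 4·m_1 + 1·m_2 = 6(Δ_1 - Δ_0) = -54
Natural end conditions: m_0 = m_2 = 0.
Hence m_0 = 0, m_1 = -27/2, m_2 = 0.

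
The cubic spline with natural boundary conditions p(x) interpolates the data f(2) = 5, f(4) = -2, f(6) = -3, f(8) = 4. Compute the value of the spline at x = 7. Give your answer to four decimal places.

-0.1500

Write σ_i for p''(x_i). With h_i = 2, 2, 2 and divided differences Δ_i = -7/2, -1/2, 7/2, the continuity of p' gives the tridiagonal system
  2·σ_0 + 8·σ_1 + 2·σ_2 = 6(Δ_1 - Δ_0) = 18
  2·σ_1 + 8·σ_2 + 2·σ_3 = 6(Δ_2 - Δ_1) = 24
Natural end conditions: σ_0 = σ_3 = 0.
Forward elimination and back-substitution give σ_0 = 0, σ_1 = 8/5, σ_2 = 13/5, σ_3 = 0.
On [6, 8], p(x) = -3 + 53/30·(x - 6) + 13/10·(x - 6)² - 13/60·(x - 6)³.
With (x - 6) = 1: p(7) = -3/20.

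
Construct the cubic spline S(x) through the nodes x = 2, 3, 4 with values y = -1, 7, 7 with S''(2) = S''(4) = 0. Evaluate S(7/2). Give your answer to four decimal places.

Let M_i = S''(x_i). Step sizes h_i = 1, 1; slopes of the chords Δ_i = (y_(i+1) - y_i)/h_i = 8, 0.
  1·M_0 + 4·M_1 + 1·M_2 = 6(Δ_1 - Δ_0) = -48
Natural end conditions: M_0 = M_2 = 0.
Forward elimination and back-substitution give M_0 = 0, M_1 = -12, M_2 = 0.
On [3, 4], S(x) = 7 + 4·(x - 3) - 6·(x - 3)² + 2·(x - 3)³.
With (x - 3) = 1/2: S(7/2) = 31/4.

7.7500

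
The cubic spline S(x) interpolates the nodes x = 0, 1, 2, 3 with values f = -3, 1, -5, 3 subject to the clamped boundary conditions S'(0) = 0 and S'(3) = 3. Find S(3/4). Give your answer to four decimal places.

Let m_i = S''(x_i). Step sizes h_i = 1, 1, 1; slopes of the chords Δ_i = (y_(i+1) - y_i)/h_i = 4, -6, 8.
  1·m_0 + 4·m_1 + 1·m_2 = 6(Δ_1 - Δ_0) = -60
  1·m_1 + 4·m_2 + 1·m_3 = 6(Δ_2 - Δ_1) = 84
Clamped end conditions give two more equations: 2h_0·m_0 + h_0·m_1 = 6(Δ_0 - S'(0)) = 24 and h_2·m_2 + 2h_2·m_3 = 6(S'(3) - Δ_2) = -30.
Solving: m_0 = 138/5, m_1 = -156/5, m_2 = 186/5, m_3 = -168/5.
On [0, 1], S(x) = -3 + 0·x + 69/5·x² - 49/5·x³.
With x = 3/4: S(3/4) = 201/320.

0.6281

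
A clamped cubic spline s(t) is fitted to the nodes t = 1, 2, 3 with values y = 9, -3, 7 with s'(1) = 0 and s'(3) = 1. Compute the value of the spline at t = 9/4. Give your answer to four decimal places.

With σ_i denoting the second derivative at x_i, h_i = 1, 1, and Δ_i = (y_(i+1) − y_i)/h_i = -12, 10:
  1·σ_0 + 4·σ_1 + 1·σ_2 = 6(Δ_1 - Δ_0) = 132
Clamped end conditions give two more equations: 2h_0·σ_0 + h_0·σ_1 = 6(Δ_0 - s'(1)) = -72 and h_1·σ_1 + 2h_1·σ_2 = 6(s'(3) - Δ_1) = -54.
Solving: σ_0 = -137/2, σ_1 = 65, σ_2 = -119/2.
On [2, 3], s(t) = -3 - 7/4·(t - 2) + 65/2·(t - 2)² - 83/4·(t - 2)³.
With (t - 2) = 1/4: s(9/4) = -443/256.

-1.7305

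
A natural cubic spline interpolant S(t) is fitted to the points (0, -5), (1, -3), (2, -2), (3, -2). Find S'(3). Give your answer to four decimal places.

-0.2000

Let σ_i = S''(x_i). Step sizes h_i = 1, 1, 1; slopes of the chords Δ_i = (y_(i+1) - y_i)/h_i = 2, 1, 0.
  1·σ_0 + 4·σ_1 + 1·σ_2 = 6(Δ_1 - Δ_0) = -6
  1·σ_1 + 4·σ_2 + 1·σ_3 = 6(Δ_2 - Δ_1) = -6
Natural end conditions: σ_0 = σ_3 = 0.
Solving: σ_0 = 0, σ_1 = -6/5, σ_2 = -6/5, σ_3 = 0.
On [2, 3], S'(t) = b_2 + 2c_2·(t - 2) + 3d_2·(t - 2)² with b_2 = Δ_2 - h_2(2σ_2 + σ_3)/6 = 2/5, c_2 = σ_2/2 = -3/5, d_2 = (σ_3 - σ_2)/(6h_2) = 1/5. So S'(3) = -1/5.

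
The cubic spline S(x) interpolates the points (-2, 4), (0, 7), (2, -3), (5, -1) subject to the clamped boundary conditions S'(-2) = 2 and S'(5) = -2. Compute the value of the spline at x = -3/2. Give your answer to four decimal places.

5.2542

With M_i denoting the second derivative at x_i, h_i = 2, 2, 3, and Δ_i = (y_(i+1) − y_i)/h_i = 3/2, -5, 2/3:
  2·M_0 + 8·M_1 + 2·M_2 = 6(Δ_1 - Δ_0) = -39
  2·M_1 + 10·M_2 + 3·M_3 = 6(Δ_2 - Δ_1) = 34
Clamped end conditions give two more equations: 2h_0·M_0 + h_0·M_1 = 6(Δ_0 - S'(-2)) = -3 and h_2·M_2 + 2h_2·M_3 = 6(S'(5) - Δ_2) = -16.
Hence M_0 = 213/74, M_1 = -537/74, M_2 = 246/37, M_3 = -665/111.
On [-2, 0], S(x) = 4 + 2·(x + 2) + 213/148·(x + 2)² - 125/148·(x + 2)³.
With (x + 2) = 1/2: S(-3/2) = 6221/1184.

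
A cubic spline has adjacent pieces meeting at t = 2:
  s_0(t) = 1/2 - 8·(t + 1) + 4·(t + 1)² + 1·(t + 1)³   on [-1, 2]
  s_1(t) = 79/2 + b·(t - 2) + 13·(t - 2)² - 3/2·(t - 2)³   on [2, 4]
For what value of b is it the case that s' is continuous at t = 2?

43

s_0'(t) = -8 + 8·(t + 1) + 3·(t + 1)², so s_0'(2) = 43. On the right, s_1'(2) = b, so b = 43.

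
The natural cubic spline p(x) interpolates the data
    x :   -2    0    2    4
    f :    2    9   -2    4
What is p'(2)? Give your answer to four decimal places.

-2.7333

Write M_i for p''(x_i). With h_i = 2, 2, 2 and divided differences Δ_i = 7/2, -11/2, 3, the continuity of p' gives the tridiagonal system
  2·M_0 + 8·M_1 + 2·M_2 = 6(Δ_1 - Δ_0) = -54
  2·M_1 + 8·M_2 + 2·M_3 = 6(Δ_2 - Δ_1) = 51
Natural end conditions: M_0 = M_3 = 0.
Solving the tridiagonal system: M_0 = 0, M_1 = -89/10, M_2 = 43/5, M_3 = 0.
On [2, 4], p'(x) = b_2 + 2c_2·(x - 2) + 3d_2·(x - 2)² with b_2 = Δ_2 - h_2(2M_2 + M_3)/6 = -41/15, c_2 = M_2/2 = 43/10, d_2 = (M_3 - M_2)/(6h_2) = -43/60. So p'(2) = -41/15.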